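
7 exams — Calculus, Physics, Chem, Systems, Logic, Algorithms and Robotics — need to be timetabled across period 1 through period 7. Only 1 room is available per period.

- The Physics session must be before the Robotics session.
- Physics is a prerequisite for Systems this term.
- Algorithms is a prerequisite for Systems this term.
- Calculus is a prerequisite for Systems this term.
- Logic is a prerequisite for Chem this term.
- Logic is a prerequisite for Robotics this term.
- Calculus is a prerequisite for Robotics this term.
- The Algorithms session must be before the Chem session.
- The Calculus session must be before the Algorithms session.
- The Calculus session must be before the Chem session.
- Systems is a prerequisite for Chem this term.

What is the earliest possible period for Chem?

period 6

Precedence pushes Chem to at least period 4.
Chem at period 6 is achievable: Chem in period 6; Physics in period 3; Logic in period 5; Algorithms in period 2; Robotics in period 7; Systems in period 4; Calculus in period 1.
Nothing earlier works — the capacity limit rule out every period before period 6.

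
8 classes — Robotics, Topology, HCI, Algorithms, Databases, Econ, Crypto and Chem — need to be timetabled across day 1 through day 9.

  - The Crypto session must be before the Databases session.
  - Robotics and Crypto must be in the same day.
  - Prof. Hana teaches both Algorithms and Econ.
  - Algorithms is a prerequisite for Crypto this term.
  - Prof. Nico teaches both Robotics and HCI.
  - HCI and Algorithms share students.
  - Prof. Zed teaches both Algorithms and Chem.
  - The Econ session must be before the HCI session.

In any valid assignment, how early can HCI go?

Precedence pushes HCI to at least day 2.
HCI at day 2 is achievable: Databases in day 5, Chem in day 1, Robotics in day 4, Econ in day 1, Topology in day 1, Crypto in day 4, HCI in day 2, Algorithms in day 3.

day 2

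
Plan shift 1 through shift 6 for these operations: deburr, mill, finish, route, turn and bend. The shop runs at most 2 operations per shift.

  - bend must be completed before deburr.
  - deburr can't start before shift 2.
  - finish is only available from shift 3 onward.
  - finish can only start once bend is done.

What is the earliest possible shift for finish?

shift 3

Finish is available from shift 3.
finish at shift 3 is achievable: turn=shift 3, deburr=shift 2, mill=shift 1, bend=shift 1, finish=shift 3, route=shift 2.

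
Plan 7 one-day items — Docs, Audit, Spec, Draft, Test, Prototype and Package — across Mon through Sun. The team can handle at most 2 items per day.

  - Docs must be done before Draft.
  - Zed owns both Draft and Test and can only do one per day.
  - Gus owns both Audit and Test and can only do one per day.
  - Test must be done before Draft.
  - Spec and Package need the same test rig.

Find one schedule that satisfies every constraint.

Prototype in Wed; Spec in Wed; Package in Thu; Docs in Mon; Audit in Tue; Test in Mon; Draft in Tue

Checking: Test(Mon) before Draft(Tue); Docs(Mon) before Draft(Tue); Audit(Tue) != Test(Mon); Draft(Tue) != Test(Mon); Spec(Wed) != Package(Thu); max 2 per day (cap 2).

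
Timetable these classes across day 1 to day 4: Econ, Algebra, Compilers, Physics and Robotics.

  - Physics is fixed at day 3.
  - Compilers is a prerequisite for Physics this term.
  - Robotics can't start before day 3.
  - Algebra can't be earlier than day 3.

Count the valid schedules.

Splitting on Econ: it can be day 1 (8), day 2 (8), day 3 (8), day 4 (8). Listing each branch's schedules as (Algebra, Compilers, Physics, Robotics) by day number:
Econ=day 1: (3,1,3,3) (3,1,3,4) (3,2,3,3) (3,2,3,4) (4,1,3,3) (4,1,3,4) (4,2,3,3) (4,2,3,4) — 8.
Econ=day 2: (3,1,3,3) (3,1,3,4) (3,2,3,3) (3,2,3,4) (4,1,3,3) (4,1,3,4) (4,2,3,3) (4,2,3,4) — 8.
Econ=day 3: (3,1,3,3) (3,1,3,4) (3,2,3,3) (3,2,3,4) (4,1,3,3) (4,1,3,4) (4,2,3,3) (4,2,3,4) — 8.
Econ=day 4: (3,1,3,3) (3,1,3,4) (3,2,3,3) (3,2,3,4) (4,1,3,3) (4,1,3,4) (4,2,3,3) (4,2,3,4) — 8.
Summing: 8 + 8 + 8 + 8 = 32.

32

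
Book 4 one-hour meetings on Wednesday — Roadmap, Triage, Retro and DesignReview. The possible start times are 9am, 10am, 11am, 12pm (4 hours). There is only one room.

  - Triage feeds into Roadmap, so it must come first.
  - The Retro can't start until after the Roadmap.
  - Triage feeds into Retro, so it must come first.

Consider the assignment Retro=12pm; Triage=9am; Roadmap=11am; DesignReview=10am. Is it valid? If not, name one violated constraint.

Valid

Triage feeds into Retro, so it must come first — holds.
Triage feeds into Roadmap, so it must come first — holds.
The Retro can't start until after the Roadmap — holds.
There is only one room — holds.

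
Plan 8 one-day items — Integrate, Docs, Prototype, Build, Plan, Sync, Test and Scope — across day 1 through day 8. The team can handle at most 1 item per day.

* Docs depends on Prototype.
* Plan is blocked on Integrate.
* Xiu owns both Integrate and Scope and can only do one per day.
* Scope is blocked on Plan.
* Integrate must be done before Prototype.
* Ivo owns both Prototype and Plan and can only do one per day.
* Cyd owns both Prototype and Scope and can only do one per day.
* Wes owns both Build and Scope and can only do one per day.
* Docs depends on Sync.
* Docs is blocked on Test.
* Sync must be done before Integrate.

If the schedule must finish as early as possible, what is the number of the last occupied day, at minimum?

8

The precedence chain requires at least 4 distinct days.
With at most 1 per day and 8 work items, at least 8 days are needed.
8 works (last occupied day: day 8): for example Docs in day 5; Prototype in day 3; Sync in day 1; Integrate in day 2; Test in day 4; Plan in day 6; Scope in day 7; Build in day 8.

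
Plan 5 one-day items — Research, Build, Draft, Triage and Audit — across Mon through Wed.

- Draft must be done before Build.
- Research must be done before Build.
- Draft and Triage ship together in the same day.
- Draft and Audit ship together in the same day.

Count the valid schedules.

5

Splitting on Research: it can be Mon (3), Tue (2). Listing each branch's schedules as (Build, Draft, Triage, Audit):
Research=Mon: (Tue,Mon,Mon,Mon) (Wed,Mon,Mon,Mon) (Wed,Tue,Tue,Tue) — 3.
Research=Tue: (Wed,Mon,Mon,Mon) (Wed,Tue,Tue,Tue) — 2.
Summing: 3 + 2 = 5.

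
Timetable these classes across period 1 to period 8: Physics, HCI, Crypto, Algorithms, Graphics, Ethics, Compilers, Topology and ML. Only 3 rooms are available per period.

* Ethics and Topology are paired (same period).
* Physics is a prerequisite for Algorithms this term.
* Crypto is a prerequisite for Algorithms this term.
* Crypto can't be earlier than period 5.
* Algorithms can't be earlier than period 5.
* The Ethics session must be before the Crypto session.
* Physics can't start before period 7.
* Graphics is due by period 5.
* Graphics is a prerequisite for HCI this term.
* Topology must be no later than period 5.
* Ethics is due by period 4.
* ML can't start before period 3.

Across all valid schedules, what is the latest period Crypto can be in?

period 7

Crypto is available from period 5; downstream work caps Crypto at period 7.
Crypto at period 7 is achievable: Topology -> period 1, Ethics -> period 1, HCI -> period 2, Algorithms -> period 8, Physics -> period 7, Graphics -> period 1, Compilers -> period 2, ML -> period 3, Crypto -> period 7.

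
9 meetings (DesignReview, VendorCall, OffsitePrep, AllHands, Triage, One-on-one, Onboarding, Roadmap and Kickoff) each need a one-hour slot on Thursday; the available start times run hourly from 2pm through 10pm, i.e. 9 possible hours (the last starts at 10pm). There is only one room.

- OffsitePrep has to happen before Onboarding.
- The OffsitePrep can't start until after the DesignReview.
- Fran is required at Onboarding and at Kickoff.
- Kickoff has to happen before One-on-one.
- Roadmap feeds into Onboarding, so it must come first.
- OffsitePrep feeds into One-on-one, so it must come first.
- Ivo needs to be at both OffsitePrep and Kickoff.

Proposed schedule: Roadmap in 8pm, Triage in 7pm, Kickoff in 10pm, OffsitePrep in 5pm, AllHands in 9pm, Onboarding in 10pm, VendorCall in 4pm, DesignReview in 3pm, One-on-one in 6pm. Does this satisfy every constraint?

OffsitePrep feeds into One-on-one, so it must come first — holds.
Kickoff has to happen before One-on-one — violated.
There is only one room — violated.
Fran is required at Onboarding and at Kickoff — violated.
Roadmap feeds into Onboarding, so it must come first — holds.
Ivo needs to be at both OffsitePrep and Kickoff — holds.
OffsitePrep has to happen before Onboarding — holds.
The OffsitePrep can't start until after the DesignReview — holds.

Invalid. Fran is required at Onboarding and at Kickoff.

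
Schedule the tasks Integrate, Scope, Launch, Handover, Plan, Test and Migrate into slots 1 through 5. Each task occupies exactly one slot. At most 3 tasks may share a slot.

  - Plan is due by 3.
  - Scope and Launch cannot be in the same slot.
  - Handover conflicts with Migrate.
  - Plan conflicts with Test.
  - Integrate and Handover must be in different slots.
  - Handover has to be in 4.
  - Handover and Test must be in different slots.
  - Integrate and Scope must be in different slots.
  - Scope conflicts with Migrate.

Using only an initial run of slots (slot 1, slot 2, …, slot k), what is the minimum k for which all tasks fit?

4

With at most 3 per slot and 7 tasks, at least 3 slots are needed.
Handover can't be placed before 4, so the schedule must run through at least slot 4.
4 works (last occupied slot: 4): for example Launch in 1; Test in 2; Plan in 1; Scope in 2; Migrate in 3; Handover in 4; Integrate in 1.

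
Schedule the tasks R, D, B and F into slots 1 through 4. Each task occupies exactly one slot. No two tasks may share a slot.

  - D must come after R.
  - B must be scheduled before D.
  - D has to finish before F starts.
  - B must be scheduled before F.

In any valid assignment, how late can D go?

Precedence pushes D to at least 2; downstream work caps D at 3.
D at 3 is achievable: R -> 2; B -> 1; F -> 4; D -> 3.

3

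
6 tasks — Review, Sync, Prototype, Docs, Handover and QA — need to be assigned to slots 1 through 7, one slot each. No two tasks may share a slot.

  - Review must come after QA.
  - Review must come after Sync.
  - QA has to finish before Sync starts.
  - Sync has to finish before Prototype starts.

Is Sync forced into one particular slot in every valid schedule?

No

Sync can be 2 (e.g. Docs=5; Handover=6; Review=3; Prototype=4; Sync=2; QA=1) or 3 (e.g. Docs -> 2; QA -> 1; Handover -> 6; Sync -> 3; Review -> 4; Prototype -> 5).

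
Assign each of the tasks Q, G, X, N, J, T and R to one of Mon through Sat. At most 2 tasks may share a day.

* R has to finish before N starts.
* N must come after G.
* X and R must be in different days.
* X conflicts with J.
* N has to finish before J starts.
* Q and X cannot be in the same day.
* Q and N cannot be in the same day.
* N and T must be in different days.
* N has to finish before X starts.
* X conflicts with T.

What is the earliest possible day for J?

Wed

Precedence pushes J to at least Wed.
J at Wed is achievable: N -> Tue; R -> Mon; J -> Wed; G -> Mon; Q -> Wed; X -> Thu; T -> Fri.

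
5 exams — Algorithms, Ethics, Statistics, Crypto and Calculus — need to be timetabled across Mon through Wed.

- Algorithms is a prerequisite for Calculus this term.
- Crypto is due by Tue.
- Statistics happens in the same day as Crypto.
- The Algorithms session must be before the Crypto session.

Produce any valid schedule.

Algorithms -> Mon; Statistics -> Tue; Crypto -> Tue; Calculus -> Tue; Ethics -> Mon

Checking: Algorithms(Mon) before Calculus(Tue); Algorithms(Mon) before Crypto(Tue); Statistics = Crypto = Tue; Crypto=Tue in [Mon,Tue].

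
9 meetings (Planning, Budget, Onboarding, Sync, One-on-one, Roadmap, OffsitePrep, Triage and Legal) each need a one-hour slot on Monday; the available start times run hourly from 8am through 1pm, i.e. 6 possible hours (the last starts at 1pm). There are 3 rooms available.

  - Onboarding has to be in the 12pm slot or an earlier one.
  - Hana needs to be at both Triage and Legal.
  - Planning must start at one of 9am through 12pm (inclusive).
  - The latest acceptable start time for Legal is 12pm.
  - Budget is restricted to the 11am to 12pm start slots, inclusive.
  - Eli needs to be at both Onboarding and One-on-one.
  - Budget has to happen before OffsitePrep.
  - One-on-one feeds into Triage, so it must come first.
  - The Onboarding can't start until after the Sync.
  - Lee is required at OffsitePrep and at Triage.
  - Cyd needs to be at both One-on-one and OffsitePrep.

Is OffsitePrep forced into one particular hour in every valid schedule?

No

OffsitePrep can be 12pm (e.g. OffsitePrep=12pm, Roadmap=10am, Sync=8am, Onboarding=9am, One-on-one=8am, Planning=9am, Triage=9am, Budget=11am, Legal=8am) or 1pm (e.g. Budget -> 11am, OffsitePrep -> 1pm, Planning -> 9am, Legal -> 8am, One-on-one -> 8am, Onboarding -> 9am, Roadmap -> 10am, Triage -> 9am, Sync -> 8am).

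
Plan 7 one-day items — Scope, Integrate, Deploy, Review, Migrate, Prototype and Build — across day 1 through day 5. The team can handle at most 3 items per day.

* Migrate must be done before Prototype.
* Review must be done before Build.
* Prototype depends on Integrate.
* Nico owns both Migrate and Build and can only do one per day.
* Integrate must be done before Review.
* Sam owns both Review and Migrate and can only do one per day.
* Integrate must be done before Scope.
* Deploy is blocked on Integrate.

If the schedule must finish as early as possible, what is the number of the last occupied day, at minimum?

day 3

The precedence chain requires at least 3 distinct days.
With at most 3 per day and 7 work items, at least 3 days are needed.
3 works (last occupied day: day 3): for example Review -> day 2, Deploy -> day 3, Scope -> day 2, Migrate -> day 1, Integrate -> day 1, Prototype -> day 2, Build -> day 3.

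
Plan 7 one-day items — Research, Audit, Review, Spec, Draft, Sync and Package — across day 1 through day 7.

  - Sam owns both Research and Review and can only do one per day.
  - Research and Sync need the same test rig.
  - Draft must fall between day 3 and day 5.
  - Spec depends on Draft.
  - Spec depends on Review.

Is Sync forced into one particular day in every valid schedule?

Sync can be day 1 (e.g. Review -> day 1; Audit -> day 1; Research -> day 2; Sync -> day 1; Draft -> day 3; Spec -> day 4; Package -> day 1) or day 2 (e.g. Sync -> day 2, Draft -> day 3, Audit -> day 1, Package -> day 1, Research -> day 3, Spec -> day 4, Review -> day 1).

No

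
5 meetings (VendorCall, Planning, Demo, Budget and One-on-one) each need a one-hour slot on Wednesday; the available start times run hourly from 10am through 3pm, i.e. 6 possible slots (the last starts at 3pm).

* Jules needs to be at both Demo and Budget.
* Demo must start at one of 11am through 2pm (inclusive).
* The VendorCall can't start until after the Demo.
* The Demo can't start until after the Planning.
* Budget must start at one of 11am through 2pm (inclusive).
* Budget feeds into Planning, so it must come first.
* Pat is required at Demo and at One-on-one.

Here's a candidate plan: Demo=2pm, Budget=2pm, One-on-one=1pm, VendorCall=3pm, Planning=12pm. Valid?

Budget must start at one of 11am through 2pm (inclusive) — holds.
Demo must start at one of 11am through 2pm (inclusive) — holds.
The VendorCall can't start until after the Demo — holds.
Pat is required at Demo and at One-on-one — holds.
Budget feeds into Planning, so it must come first — violated.
The Demo can't start until after the Planning — holds.
Jules needs to be at both Demo and Budget — violated.

Invalid. Jules needs to be at both Demo and Budget.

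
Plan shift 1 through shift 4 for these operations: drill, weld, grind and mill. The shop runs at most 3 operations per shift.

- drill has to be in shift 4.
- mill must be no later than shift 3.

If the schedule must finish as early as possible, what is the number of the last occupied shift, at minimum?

4

With at most 3 per shift and 4 operations, at least 2 shifts are needed.
drill can't be placed before shift 4, so the schedule must run through at least shift 4.
4 works (last occupied shift: shift 4): for example drill in shift 4, grind in shift 1, mill in shift 1, weld in shift 1.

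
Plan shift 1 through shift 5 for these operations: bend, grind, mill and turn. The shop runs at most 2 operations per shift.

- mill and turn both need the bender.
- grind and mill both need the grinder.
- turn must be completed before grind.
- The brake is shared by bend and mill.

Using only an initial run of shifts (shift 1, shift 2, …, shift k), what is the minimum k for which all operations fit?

The precedence chain requires at least 2 distinct shifts.
With at most 2 per shift and 4 operations, at least 2 shifts are needed.
Could 2 shifts be enough, i.e. nothing placed later than shift 2? No: grind must come after turn (at shift 1 or later) → {shift 2}; turn must come before grind (at shift 2 or earlier) → {shift 1}; mill can't share with grind (shift 2) → {shift 1}; turn can't share with mill (shift 1) → nothing is left.
So 2 shifts is not enough.
3 works (last occupied shift: shift 3): for example mill in shift 3; bend in shift 1; grind in shift 2; turn in shift 1.

3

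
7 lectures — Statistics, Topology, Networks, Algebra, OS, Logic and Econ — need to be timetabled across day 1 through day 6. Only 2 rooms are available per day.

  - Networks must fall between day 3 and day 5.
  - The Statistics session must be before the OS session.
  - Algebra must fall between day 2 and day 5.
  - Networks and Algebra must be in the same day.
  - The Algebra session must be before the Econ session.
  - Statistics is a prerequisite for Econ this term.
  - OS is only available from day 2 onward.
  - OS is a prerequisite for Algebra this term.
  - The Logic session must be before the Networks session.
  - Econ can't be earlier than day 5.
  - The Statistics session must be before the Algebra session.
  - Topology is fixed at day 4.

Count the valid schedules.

Splitting on Statistics: it can be day 1 (15), day 2 (7), day 3 (3). Listing each branch's schedules as (Topology, Networks, Algebra, OS, Logic, Econ) by day number:
Statistics=day 1: (4,3,3,2,1,5) (4,3,3,2,1,6) (4,3,3,2,2,5) (4,3,3,2,2,6) (4,5,5,2,1,6) (4,5,5,2,2,6) (4,5,5,2,3,6) (4,5,5,2,4,6) (4,5,5,3,1,6) (4,5,5,3,2,6) (4,5,5,3,3,6) (4,5,5,3,4,6) (4,5,5,4,1,6) (4,5,5,4,2,6) (4,5,5,4,3,6) — 15.
Statistics=day 2: (4,5,5,3,1,6) (4,5,5,3,2,6) (4,5,5,3,3,6) (4,5,5,3,4,6) (4,5,5,4,1,6) (4,5,5,4,2,6) (4,5,5,4,3,6) — 7.
Statistics=day 3: (4,5,5,4,1,6) (4,5,5,4,2,6) (4,5,5,4,3,6) — 3.
Summing: 15 + 7 + 3 = 25.

25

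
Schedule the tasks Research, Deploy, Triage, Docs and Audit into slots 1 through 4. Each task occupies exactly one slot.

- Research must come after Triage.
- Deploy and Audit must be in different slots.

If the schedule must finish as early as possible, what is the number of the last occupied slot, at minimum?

The precedence chain requires at least 2 distinct slots.
2 works (last occupied slot: 2): for example Triage in 1, Deploy in 1, Docs in 1, Audit in 2, Research in 2.

slot 2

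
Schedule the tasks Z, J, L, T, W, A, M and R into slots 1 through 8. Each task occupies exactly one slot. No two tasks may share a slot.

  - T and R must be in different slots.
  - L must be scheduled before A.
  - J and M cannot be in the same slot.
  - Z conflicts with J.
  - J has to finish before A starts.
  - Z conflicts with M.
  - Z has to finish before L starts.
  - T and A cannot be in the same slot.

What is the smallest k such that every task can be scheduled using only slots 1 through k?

8

The precedence chain requires at least 3 distinct slots.
With at most 1 per slot and 8 tasks, at least 8 slots are needed.
8 works (last occupied slot: 8): for example W=6; Z=1; R=8; A=4; T=5; J=3; M=7; L=2.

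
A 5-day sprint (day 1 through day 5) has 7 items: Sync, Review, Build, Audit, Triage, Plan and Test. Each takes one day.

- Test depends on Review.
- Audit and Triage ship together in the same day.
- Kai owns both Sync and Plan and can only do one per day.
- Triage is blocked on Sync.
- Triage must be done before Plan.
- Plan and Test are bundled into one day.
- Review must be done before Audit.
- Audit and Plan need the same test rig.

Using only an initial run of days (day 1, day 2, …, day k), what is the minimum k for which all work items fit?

3 days

The precedence chain requires at least 3 distinct days.
3 works (last occupied day: day 3): for example Sync in day 1; Audit in day 2; Test in day 3; Triage in day 2; Build in day 1; Review in day 1; Plan in day 3.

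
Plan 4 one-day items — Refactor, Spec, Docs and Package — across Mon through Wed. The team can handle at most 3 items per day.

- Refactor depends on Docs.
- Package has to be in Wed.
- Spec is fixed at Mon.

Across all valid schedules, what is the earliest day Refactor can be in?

Precedence pushes Refactor to at least Tue.
Refactor at Tue is achievable: Package=Wed, Refactor=Tue, Spec=Mon, Docs=Mon.

Tue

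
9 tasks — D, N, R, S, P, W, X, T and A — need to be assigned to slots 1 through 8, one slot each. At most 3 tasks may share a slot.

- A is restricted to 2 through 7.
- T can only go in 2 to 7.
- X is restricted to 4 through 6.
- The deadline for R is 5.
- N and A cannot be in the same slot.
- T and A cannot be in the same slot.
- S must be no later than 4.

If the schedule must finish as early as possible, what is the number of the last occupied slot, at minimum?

4

With at most 3 per slot and 9 tasks, at least 3 slots are needed.
X can't be placed before 4, so the schedule must run through at least slot 4.
4 works (last occupied slot: 4): for example N in 1; P in 2; W in 3; T in 2; A in 3; D in 1; X in 4; R in 1; S in 2.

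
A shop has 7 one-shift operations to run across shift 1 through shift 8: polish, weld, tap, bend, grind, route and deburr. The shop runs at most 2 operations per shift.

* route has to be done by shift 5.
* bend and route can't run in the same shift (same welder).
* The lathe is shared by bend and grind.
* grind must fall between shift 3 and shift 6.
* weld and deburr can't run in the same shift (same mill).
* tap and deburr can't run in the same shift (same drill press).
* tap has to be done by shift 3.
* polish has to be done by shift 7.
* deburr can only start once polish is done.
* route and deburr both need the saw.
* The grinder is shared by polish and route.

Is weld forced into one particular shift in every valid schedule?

No

weld can be shift 1 (e.g. weld -> shift 1, tap -> shift 1, deburr -> shift 4, route -> shift 2, bend -> shift 4, grind -> shift 3, polish -> shift 3) or shift 2 (e.g. bend=shift 4, route=shift 1, polish=shift 2, deburr=shift 3, grind=shift 3, weld=shift 2, tap=shift 1).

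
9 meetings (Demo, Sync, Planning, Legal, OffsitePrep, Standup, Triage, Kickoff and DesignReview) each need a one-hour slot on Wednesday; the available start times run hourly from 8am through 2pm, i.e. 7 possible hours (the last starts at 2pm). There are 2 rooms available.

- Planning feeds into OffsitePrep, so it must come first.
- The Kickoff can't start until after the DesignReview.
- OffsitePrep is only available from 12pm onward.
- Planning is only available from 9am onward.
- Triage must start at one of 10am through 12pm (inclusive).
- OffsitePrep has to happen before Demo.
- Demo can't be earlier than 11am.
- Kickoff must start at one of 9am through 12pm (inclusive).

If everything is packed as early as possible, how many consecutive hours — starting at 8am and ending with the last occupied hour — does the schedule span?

6 hours

The precedence chain requires at least 3 distinct hours.
With at most 2 per hour and 9 meetings, at least 5 hours are needed.
Propagating the time windows through the other constraints, Demo can't land before 1pm — that is hour 6 counting from 8am — so the schedule must run through at least 6 hours.
6 works (last occupied hour: 1pm): for example Demo -> 1pm; Standup -> 11am; Planning -> 9am; Sync -> 8am; OffsitePrep -> 12pm; Triage -> 10am; Legal -> 10am; DesignReview -> 8am; Kickoff -> 9am.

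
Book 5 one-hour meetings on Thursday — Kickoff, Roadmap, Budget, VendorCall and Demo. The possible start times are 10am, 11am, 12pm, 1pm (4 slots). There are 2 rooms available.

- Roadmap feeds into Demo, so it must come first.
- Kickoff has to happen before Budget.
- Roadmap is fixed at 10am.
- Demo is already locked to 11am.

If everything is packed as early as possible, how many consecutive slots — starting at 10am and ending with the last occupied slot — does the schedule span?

3

The precedence chain requires at least 2 distinct slots.
With at most 2 per slot and 5 meetings, at least 3 slots are needed.
3 works (last occupied slot: 12pm): for example Demo=11am, VendorCall=12pm, Roadmap=10am, Budget=11am, Kickoff=10am.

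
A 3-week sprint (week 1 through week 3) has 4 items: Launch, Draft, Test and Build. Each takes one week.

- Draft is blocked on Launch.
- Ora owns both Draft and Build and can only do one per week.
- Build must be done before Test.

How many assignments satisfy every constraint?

Splitting on Launch: it can be week 1 (5), week 2 (3). Listing each branch's schedules as (Draft, Test, Build) by week number:
Launch=week 1: (2,2,1) (2,3,1) (3,2,1) (3,3,1) (3,3,2) — 5.
Launch=week 2: (3,2,1) (3,3,1) (3,3,2) — 3.
Summing: 5 + 3 = 8.

8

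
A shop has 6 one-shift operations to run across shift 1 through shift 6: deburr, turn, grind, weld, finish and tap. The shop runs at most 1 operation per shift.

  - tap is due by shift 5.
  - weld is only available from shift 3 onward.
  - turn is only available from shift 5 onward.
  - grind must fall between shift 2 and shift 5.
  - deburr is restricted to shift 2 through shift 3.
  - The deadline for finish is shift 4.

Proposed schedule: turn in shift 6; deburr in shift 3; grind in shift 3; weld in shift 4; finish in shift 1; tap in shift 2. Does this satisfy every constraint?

No — it violates: The shop runs at most 1 operation per shift

tap is due by shift 5 — holds.
weld is only available from shift 3 onward — holds.
The shop runs at most 1 operation per shift — violated.
deburr is restricted to shift 2 through shift 3 — holds.
The deadline for finish is shift 4 — holds.
grind must fall between shift 2 and shift 5 — holds.
turn is only available from shift 5 onward — holds.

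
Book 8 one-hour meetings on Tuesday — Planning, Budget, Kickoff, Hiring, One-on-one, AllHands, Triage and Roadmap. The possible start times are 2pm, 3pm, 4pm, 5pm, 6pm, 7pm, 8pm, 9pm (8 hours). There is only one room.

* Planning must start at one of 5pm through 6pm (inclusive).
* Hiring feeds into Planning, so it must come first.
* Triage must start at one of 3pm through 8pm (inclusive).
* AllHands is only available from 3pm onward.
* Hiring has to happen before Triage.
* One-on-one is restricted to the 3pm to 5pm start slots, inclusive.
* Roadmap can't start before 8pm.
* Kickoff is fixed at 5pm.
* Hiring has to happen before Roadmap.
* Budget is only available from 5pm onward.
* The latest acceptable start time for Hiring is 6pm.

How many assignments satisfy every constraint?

14

Splitting on Budget: it can be 7pm (6), 8pm (4), 9pm (4). Listing each branch's schedules as (Planning, Kickoff, Hiring, One-on-one, AllHands, Triage, Roadmap):
Budget=7pm: (6pm,5pm,2pm,3pm,4pm,8pm,9pm) (6pm,5pm,2pm,3pm,8pm,4pm,9pm) (6pm,5pm,2pm,3pm,9pm,4pm,8pm) (6pm,5pm,2pm,4pm,3pm,8pm,9pm) (6pm,5pm,2pm,4pm,8pm,3pm,9pm) (6pm,5pm,2pm,4pm,9pm,3pm,8pm) — 6.
Budget=8pm: (6pm,5pm,2pm,3pm,4pm,7pm,9pm) (6pm,5pm,2pm,3pm,7pm,4pm,9pm) (6pm,5pm,2pm,4pm,3pm,7pm,9pm) (6pm,5pm,2pm,4pm,7pm,3pm,9pm) — 4.
Budget=9pm: (6pm,5pm,2pm,3pm,4pm,7pm,8pm) (6pm,5pm,2pm,3pm,7pm,4pm,8pm) (6pm,5pm,2pm,4pm,3pm,7pm,8pm) (6pm,5pm,2pm,4pm,7pm,3pm,8pm) — 4.
Summing: 6 + 4 + 4 = 14.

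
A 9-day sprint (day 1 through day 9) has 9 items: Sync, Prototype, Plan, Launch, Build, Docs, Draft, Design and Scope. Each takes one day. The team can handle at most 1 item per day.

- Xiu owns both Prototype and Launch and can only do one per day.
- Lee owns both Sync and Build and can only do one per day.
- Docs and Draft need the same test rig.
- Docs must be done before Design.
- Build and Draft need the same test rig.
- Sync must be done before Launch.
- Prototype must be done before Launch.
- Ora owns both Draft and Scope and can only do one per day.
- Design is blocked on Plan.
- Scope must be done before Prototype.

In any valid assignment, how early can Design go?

day 3

Precedence pushes Design to at least day 2.
Design at day 3 is achievable: Draft -> day 9; Sync -> day 6; Launch -> day 7; Design -> day 3; Docs -> day 2; Build -> day 8; Scope -> day 4; Plan -> day 1; Prototype -> day 5.
Nothing earlier works — the conflict and capacity constraints rule out every day before day 3.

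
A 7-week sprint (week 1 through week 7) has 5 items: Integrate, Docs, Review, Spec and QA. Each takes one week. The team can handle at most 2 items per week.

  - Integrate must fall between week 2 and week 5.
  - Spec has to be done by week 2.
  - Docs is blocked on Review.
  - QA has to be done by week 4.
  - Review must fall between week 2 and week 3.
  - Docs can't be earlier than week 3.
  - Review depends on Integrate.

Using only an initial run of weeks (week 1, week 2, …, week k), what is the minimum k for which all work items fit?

4

The precedence chain requires at least 3 distinct weeks.
With at most 2 per week and 5 work items, at least 3 weeks are needed.
Propagating the time windows through the other constraints, Docs can't land before week 4, so the schedule must run through at least week 4.
4 works (last occupied week: week 4): for example Integrate in week 2; Spec in week 1; Docs in week 4; Review in week 3; QA in week 1.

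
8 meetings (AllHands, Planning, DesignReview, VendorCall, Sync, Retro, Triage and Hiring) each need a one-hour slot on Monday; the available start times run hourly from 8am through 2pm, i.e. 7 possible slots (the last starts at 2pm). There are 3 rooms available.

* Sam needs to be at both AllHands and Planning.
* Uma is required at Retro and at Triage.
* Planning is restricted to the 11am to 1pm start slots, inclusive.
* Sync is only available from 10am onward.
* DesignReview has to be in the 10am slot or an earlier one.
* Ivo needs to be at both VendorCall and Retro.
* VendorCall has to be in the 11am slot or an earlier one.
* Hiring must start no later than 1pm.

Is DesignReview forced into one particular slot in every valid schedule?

DesignReview can be 8am (e.g. Triage in 10am, VendorCall in 8am, AllHands in 9am, Hiring in 8am, Planning in 11am, Sync in 10am, DesignReview in 8am, Retro in 9am) or 9am (e.g. Triage=10am; VendorCall=8am; DesignReview=9am; AllHands=8am; Retro=9am; Hiring=8am; Planning=11am; Sync=10am).

No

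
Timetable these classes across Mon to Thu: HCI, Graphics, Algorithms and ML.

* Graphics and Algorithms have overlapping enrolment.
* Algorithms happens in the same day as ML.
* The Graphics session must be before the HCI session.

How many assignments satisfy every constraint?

Splitting on HCI: it can be Tue (3), Wed (6), Thu (9). Listing each branch's schedules as (Graphics, Algorithms, ML):
HCI=Tue: (Mon,Tue,Tue) (Mon,Wed,Wed) (Mon,Thu,Thu) — 3.
HCI=Wed: (Mon,Tue,Tue) (Mon,Wed,Wed) (Mon,Thu,Thu) (Tue,Mon,Mon) (Tue,Wed,Wed) (Tue,Thu,Thu) — 6.
HCI=Thu: (Mon,Tue,Tue) (Mon,Wed,Wed) (Mon,Thu,Thu) (Tue,Mon,Mon) (Tue,Wed,Wed) (Tue,Thu,Thu) (Wed,Mon,Mon) (Wed,Tue,Tue) (Wed,Thu,Thu) — 9.
Summing: 3 + 6 + 9 = 18.

18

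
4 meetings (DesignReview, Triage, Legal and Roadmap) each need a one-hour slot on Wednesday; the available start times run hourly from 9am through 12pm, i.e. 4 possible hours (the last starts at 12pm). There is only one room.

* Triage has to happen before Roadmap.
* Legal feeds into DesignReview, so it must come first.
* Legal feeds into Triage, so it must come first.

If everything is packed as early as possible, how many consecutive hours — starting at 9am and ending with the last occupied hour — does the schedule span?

The precedence chain requires at least 3 distinct hours.
With at most 1 per hour and 4 meetings, at least 4 hours are needed.
4 works (last occupied hour: 12pm): for example DesignReview -> 11am; Triage -> 10am; Roadmap -> 12pm; Legal -> 9am.

4 hours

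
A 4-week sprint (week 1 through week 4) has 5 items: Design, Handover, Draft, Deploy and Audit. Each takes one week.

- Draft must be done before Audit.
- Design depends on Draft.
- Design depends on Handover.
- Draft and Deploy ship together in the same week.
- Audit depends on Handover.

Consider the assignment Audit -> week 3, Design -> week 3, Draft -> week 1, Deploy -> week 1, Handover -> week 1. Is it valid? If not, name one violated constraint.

Yes

Audit depends on Handover — holds.
Draft must be done before Audit — holds.
Draft and Deploy ship together in the same week — holds.
Design depends on Handover — holds.
Design depends on Draft — holds.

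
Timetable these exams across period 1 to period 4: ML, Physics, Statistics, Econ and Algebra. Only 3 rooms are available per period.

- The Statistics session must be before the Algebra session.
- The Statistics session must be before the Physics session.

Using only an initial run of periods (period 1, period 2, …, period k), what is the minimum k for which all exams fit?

The precedence chain requires at least 2 distinct periods.
With at most 3 per period and 5 exams, at least 2 periods are needed.
2 works (last occupied period: period 2): for example Econ in period 1, Physics in period 2, Algebra in period 2, ML in period 1, Statistics in period 1.

2 periods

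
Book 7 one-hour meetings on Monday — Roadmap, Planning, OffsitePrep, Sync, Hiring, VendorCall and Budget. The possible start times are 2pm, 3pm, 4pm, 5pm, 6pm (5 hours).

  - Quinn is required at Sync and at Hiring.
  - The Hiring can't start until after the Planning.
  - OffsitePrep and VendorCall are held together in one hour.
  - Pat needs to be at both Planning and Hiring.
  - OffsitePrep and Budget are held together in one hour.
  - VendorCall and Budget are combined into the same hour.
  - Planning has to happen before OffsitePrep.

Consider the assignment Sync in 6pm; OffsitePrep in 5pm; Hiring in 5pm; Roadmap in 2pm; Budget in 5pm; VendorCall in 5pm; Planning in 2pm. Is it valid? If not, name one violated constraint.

Yes, all constraints hold

VendorCall and Budget are combined into the same hour — holds.
OffsitePrep and VendorCall are held together in one hour — holds.
Planning has to happen before OffsitePrep — holds.
OffsitePrep and Budget are held together in one hour — holds.
The Hiring can't start until after the Planning — holds.
Quinn is required at Sync and at Hiring — holds.
Pat needs to be at both Planning and Hiring — holds.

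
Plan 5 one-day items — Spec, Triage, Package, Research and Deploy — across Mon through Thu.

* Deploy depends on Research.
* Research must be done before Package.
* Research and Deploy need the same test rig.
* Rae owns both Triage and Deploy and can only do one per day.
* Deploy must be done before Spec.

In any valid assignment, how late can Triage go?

Thu

Triage at Thu is achievable: Deploy in Tue; Triage in Thu; Spec in Wed; Research in Mon; Package in Tue.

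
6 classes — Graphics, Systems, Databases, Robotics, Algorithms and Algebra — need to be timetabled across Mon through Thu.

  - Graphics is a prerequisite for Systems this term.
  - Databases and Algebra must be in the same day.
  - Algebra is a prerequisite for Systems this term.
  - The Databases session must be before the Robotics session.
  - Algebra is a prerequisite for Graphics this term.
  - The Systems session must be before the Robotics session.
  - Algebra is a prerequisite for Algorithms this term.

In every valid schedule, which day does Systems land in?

Wed

Precedence pushes Systems to at least Wed; downstream work caps Systems at Wed.
So Systems is pinned to Wed.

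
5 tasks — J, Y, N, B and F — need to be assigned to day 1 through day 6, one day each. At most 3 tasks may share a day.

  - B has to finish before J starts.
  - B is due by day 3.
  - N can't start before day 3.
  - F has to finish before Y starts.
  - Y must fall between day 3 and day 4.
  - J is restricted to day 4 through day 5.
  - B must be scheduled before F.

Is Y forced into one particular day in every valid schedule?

No

Y can be day 3 (e.g. B in day 1; F in day 2; N in day 3; Y in day 3; J in day 4) or day 4 (e.g. F=day 2, B=day 1, J=day 4, N=day 3, Y=day 4).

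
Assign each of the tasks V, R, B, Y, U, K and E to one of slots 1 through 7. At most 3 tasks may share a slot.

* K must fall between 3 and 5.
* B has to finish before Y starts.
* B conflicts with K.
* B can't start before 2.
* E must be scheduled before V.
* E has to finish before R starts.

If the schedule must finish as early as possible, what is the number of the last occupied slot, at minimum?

slot 3

The precedence chain requires at least 2 distinct slots.
With at most 3 per slot and 7 tasks, at least 3 slots are needed.
K can't be placed before 3, so the schedule must run through at least slot 3.
3 works (last occupied slot: 3): for example U in 1; R in 2; K in 3; B in 2; E in 1; Y in 3; V in 2.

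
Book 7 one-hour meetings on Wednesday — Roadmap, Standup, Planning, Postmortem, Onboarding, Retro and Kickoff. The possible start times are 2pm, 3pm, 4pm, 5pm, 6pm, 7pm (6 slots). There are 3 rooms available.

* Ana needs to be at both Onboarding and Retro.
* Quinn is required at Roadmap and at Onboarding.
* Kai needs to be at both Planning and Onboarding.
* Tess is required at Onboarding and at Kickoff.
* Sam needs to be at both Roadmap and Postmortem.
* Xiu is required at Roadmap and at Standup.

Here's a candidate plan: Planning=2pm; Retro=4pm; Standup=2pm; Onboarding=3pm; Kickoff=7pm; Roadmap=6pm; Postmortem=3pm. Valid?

Valid

Sam needs to be at both Roadmap and Postmortem — holds.
Ana needs to be at both Onboarding and Retro — holds.
Quinn is required at Roadmap and at Onboarding — holds.
There are 3 rooms available — holds.
Tess is required at Onboarding and at Kickoff — holds.
Kai needs to be at both Planning and Onboarding — holds.
Xiu is required at Roadmap and at Standup — holds.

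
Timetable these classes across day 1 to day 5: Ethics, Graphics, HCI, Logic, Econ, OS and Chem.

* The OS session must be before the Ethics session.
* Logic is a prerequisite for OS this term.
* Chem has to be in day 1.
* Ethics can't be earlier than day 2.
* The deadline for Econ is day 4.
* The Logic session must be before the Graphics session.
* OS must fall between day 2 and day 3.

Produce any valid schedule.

Logic=day 1; Ethics=day 3; OS=day 2; Econ=day 1; Chem=day 1; Graphics=day 2; HCI=day 1

Checking: Logic(day 1) before OS(day 2); Logic(day 1) before Graphics(day 2); OS(day 2) before Ethics(day 3); Chem=day 1 in [day 1,day 1]; Econ=day 1 in [day 1,day 4]; OS=day 2 in [day 2,day 3]; Ethics=day 3 in [day 2,day 5].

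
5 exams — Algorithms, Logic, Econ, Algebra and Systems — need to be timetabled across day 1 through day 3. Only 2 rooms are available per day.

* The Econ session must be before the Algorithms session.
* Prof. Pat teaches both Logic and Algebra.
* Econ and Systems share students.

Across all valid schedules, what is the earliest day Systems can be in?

Systems at day 1 is achievable: Systems=day 1; Econ=day 2; Algorithms=day 3; Logic=day 1; Algebra=day 2.

day 1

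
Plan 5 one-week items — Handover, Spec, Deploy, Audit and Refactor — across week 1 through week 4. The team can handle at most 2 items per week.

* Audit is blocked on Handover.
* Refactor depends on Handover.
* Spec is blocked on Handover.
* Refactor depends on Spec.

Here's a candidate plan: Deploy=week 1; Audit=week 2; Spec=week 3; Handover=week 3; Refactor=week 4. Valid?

Spec is blocked on Handover — violated.
Refactor depends on Spec — holds.
The team can handle at most 2 items per week — holds.
Audit is blocked on Handover — violated.
Refactor depends on Handover — holds.

Invalid. Audit is blocked on Handover.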